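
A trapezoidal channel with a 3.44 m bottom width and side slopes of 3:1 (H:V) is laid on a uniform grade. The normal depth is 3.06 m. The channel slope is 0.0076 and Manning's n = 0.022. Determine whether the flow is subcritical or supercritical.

supercritical

With bottom width b = 3.44 m and side slope z = 3: A = (b + zy)y = (3.44 + 3×3.06)×3.06 = 38.62 m²; P = b + 2y√(1+z²) = 3.44 + 2×3.06×3.162 = 22.79 m.
Hydraulic radius R = A/P = 38.62/22.79 = 1.694 m.
V = (1/n) R^(2/3) √S = (1/0.022) × 1.694^(2/3) × √0.0076 = 5.632 m/s. Hydraulic depth D_h = A/T = 38.62/21.8 = 1.771 m.
Froude number Fr = V/√(g·D_h) = 5.632/√(9.81×1.771) = 1.35, which is greater than 1, so the flow is supercritical.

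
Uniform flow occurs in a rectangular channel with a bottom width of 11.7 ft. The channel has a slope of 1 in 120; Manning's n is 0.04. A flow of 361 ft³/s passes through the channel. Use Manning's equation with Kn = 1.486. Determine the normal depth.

Manning's equation rearranged: A R^(2/3) = nQ / (1.486·√S) = 0.04 × 361 / (1.486 × √0.008333) = 106.4.
At y = 6 ft: A R^(2/3) = 144.8 — high.
At y = 4.78 ft: A R^(2/3) = 106.6 — ≈ 106.4.

y_n = 4.78 ft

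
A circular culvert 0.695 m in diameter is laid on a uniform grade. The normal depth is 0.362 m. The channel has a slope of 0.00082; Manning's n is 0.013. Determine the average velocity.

V = 0.698 m/s

For a circular section of diameter D = 0.695 m at depth y = 0.362 m, the central angle is θ = 2 arccos(1 − 2y/D) = 3.225 rad. Then A = (D²/8)(θ − sin θ) = 0.1998 m² and P = Dθ/2 = 1.121 m.
Hydraulic radius R = A/P = 0.1998/1.121 = 0.1782 m.
From Manning's equation, V = (1/n) R^(2/3) S^(1/2) = (1/0.013) × 0.1782^(2/3) × 0.00082^(1/2) = 0.698 m/s.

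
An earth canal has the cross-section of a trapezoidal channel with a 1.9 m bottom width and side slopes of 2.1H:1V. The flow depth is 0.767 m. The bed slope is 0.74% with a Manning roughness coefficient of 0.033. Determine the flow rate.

Q = 4.38 m³/s

With bottom width b = 1.9 m and side slope z = 2.1: A = (b + zy)y = (1.9 + 2.1×0.767)×0.767 = 2.693 m²; P = b + 2y√(1+z²) = 1.9 + 2×0.767×2.326 = 5.468 m.
Hydraulic radius R = A/P = 2.693/5.468 = 0.4924 m.
Manning's equation: Q = (1/n) A R^(2/3) S^(1/2) = (1/0.033) × 2.693 × 0.4924^(2/3) × 0.0074^(1/2) = 4.38 m³/s.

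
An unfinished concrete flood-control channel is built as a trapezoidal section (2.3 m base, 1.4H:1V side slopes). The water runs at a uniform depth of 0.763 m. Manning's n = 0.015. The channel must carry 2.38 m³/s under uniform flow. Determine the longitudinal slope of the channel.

With bottom width b = 2.3 m and side slope z = 1.4: A = (b + zy)y = (2.3 + 1.4×0.763)×0.763 = 2.57 m²; P = b + 2y√(1+z²) = 2.3 + 2×0.763×1.72 = 4.925 m.
Hydraulic radius R = A/P = 2.57/4.925 = 0.5218 m.
From Manning's equation, S = [nQ / (1 A R^(2/3))]² = [0.015 × 2.38 / (1 × 2.57 × 0.5218^(2/3))]² = 0.000459.

S = 0.000459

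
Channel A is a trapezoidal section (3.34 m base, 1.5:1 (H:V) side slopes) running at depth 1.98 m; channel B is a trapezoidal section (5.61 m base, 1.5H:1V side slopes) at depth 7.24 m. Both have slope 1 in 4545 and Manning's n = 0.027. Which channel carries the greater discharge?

Channel A: With bottom width b = 3.34 m and side slope z = 1.5: A = (b + zy)y = (3.34 + 1.5×1.98)×1.98 = 12.49 m²; P = b + 2y√(1+z²) = 3.34 + 2×1.98×1.803 = 10.48 m. Hydraulic radius R = A/P = 12.49/10.48 = 1.192 m. Q_A = (1/0.027)·12.49·1.192^(2/3)·√0.00022 = 7.718 m³/s.
Channel B: With bottom width b = 5.61 m and side slope z = 1.5: A = (b + zy)y = (5.61 + 1.5×7.24)×7.24 = 119.2 m²; P = b + 2y√(1+z²) = 5.61 + 2×7.24×1.803 = 31.71 m. Hydraulic radius R = A/P = 119.2/31.71 = 3.76 m. Q_B = (1/0.027)·119.2·3.76^(2/3)·√0.00022 = 158.4 m³/s.
Q_A = 7.718 m³/s vs Q_B = 158.4 m³/s, so channel B carries more.

channel B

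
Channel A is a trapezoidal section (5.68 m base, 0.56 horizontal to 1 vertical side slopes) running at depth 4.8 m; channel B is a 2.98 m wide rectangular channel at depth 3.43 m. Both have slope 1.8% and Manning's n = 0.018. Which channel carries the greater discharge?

Channel A: With bottom width b = 5.68 m and side slope z = 0.56: A = (b + zy)y = (5.68 + 0.56×4.8)×4.8 = 40.17 m²; P = b + 2y√(1+z²) = 5.68 + 2×4.8×1.146 = 16.68 m. Hydraulic radius R = A/P = 40.17/16.68 = 2.408 m. Q_A = (1/0.018)·40.17·2.408^(2/3)·√0.018 = 537.8 m³/s.
Channel B: Flow area A = b·y = 2.98 × 3.43 = 10.22 m². Wetted perimeter P = b + 2y = 2.98 + 2×3.43 = 9.84 m. Hydraulic radius R = A/P = 10.22/9.84 = 1.039 m. Q_B = (1/0.018)·10.22·1.039^(2/3)·√0.018 = 78.14 m³/s.
Q_A = 537.8 m³/s vs Q_B = 78.14 m³/s, so channel A carries more.

channel A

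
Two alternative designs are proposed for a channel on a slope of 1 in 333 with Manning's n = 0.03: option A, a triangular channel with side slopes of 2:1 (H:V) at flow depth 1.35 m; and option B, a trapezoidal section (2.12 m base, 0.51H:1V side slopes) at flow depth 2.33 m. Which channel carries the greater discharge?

Channel A: For a triangular section with side slope z = 2: A = zy² = 2×1.35² = 3.645 m²; P = 2y√(1+z²) = 2×1.35×2.236 = 6.037 m. Hydraulic radius R = A/P = 3.645/6.037 = 0.6037 m. Q_A = (1/0.03)·3.645·0.6037^(2/3)·√0.003003 = 4.756 m³/s.
Channel B: With bottom width b = 2.12 m and side slope z = 0.51: A = (b + zy)y = (2.12 + 0.51×2.33)×2.33 = 7.708 m²; P = b + 2y√(1+z²) = 2.12 + 2×2.33×1.123 = 7.351 m. Hydraulic radius R = A/P = 7.708/7.351 = 1.049 m. Q_B = (1/0.03)·7.708·1.049^(2/3)·√0.003003 = 14.53 m³/s.
Q_A = 4.756 m³/s vs Q_B = 14.53 m³/s, so channel B carries more.

channel B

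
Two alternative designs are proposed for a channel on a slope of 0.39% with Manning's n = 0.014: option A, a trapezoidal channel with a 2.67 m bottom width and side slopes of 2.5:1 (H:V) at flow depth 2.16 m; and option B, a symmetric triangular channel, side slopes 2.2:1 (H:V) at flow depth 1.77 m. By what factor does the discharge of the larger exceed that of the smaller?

3.33

Channel A: With bottom width b = 2.67 m and side slope z = 2.5: A = (b + zy)y = (2.67 + 2.5×2.16)×2.16 = 17.43 m²; P = b + 2y√(1+z²) = 2.67 + 2×2.16×2.693 = 14.3 m. Hydraulic radius R = A/P = 17.43/14.3 = 1.219 m. Q_A = (1/0.014)·17.43·1.219^(2/3)·√0.0039 = 88.72 m³/s.
Channel B: For a triangular section with side slope z = 2.2: A = zy² = 2.2×1.77² = 6.892 m²; P = 2y√(1+z²) = 2×1.77×2.417 = 8.555 m. Hydraulic radius R = A/P = 6.892/8.555 = 0.8057 m. Q_B = (1/0.014)·6.892·0.8057^(2/3)·√0.0039 = 26.62 m³/s.
The larger discharge is 88.72 m³/s and the smaller is 26.62 m³/s; the ratio is 3.33.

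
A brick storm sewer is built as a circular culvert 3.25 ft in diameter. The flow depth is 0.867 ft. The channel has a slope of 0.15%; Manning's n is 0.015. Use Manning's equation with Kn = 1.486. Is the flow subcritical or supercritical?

subcritical

For a circular section of diameter D = 3.25 ft at depth y = 0.867 ft, the central angle is θ = 2 arccos(1 − 2y/D) = 2.171 rad. Then A = (D²/8)(θ − sin θ) = 1.777 ft² and P = Dθ/2 = 3.528 ft.
Hydraulic radius R = A/P = 1.777/3.528 = 0.5037 ft.
V = (1.486/n) R^(2/3) √S = (1.486/0.015) × 0.5037^(2/3) × √0.0015 = 2.429 ft/s. Hydraulic depth D_h = A/T = 1.777/2.875 = 0.6181 ft.
Froude number Fr = V/√(g·D_h) = 2.429/√(32.2×0.6181) = 0.544, which is less than 1, so the flow is subcritical.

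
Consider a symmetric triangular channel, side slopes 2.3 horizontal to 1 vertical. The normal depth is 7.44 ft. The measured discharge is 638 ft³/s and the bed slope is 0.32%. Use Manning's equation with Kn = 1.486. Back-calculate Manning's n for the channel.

n = 0.038

For a triangular section with side slope z = 2.3: A = zy² = 2.3×7.44² = 127.3 ft²; P = 2y√(1+z²) = 2×7.44×2.508 = 37.32 ft.
Hydraulic radius R = A/P = 127.3/37.32 = 3.412 ft.
Rearranging Manning's equation: n = (1.486/Q) A R^(2/3) S^(1/2) = (1.486/638) × 127.3 × 3.412^(2/3) × √0.0032 = 0.038.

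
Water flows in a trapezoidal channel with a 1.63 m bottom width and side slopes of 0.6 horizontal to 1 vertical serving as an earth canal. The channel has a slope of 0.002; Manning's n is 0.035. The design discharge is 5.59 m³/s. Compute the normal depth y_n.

y_n = 1.81 m

Manning's equation rearranged: A R^(2/3) = nQ / (1·√S) = 0.035 × 5.59 / (√0.002) = 4.375.
Trying y = 1.55 m: A R^(2/3) = 3.294 — low.
Trying y = 2.17 m: A R^(2/3) = 6.152 — high.
Trying y = 1.81 m: A R^(2/3) = 4.377 — matches.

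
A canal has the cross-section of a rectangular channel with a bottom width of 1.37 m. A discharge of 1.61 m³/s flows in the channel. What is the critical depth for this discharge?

For a rectangular channel, critical depth y_c = (q²/g)^(1/3) where q = Q/b = 1.61/1.37 = 1.175 m²/s.
So y_c = (1.175²/9.81)^(1/3) = 0.52 m.

y_c = 0.52 m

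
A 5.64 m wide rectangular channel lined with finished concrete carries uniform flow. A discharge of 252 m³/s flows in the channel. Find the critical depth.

y_c = 5.88 m

For a rectangular channel, critical depth y_c = (q²/g)^(1/3) where q = Q/b = 252/5.64 = 44.68 m²/s.
So y_c = (44.68²/9.81)^(1/3) = 5.88 m.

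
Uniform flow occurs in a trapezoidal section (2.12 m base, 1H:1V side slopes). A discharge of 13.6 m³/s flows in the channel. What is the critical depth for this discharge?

y_c = 1.3 m

At critical depth, Q² T / (g A³) = 1, i.e. A³/T = Q²/g = 13.6²/9.81 = 18.85.
At y = 1.44 m: A³/T = 26.94 — too large.
At y = 1.05 m: A³/T = 8.738 — too small.
At y = 1.3 m: A³/T = 18.62 — close enough.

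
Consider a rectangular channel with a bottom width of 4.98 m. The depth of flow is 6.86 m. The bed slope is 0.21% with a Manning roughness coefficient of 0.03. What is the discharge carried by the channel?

Q = 78 m³/s

Flow area A = b·y = 4.98 × 6.86 = 34.16 m². Wetted perimeter P = b + 2y = 4.98 + 2×6.86 = 18.7 m.
Hydraulic radius R = A/P = 34.16/18.7 = 1.827 m.
Manning's equation: Q = (1/n) A R^(2/3) S^(1/2) = (1/0.03) × 34.16 × 1.827^(2/3) × 0.0021^(1/2) = 78 m³/s.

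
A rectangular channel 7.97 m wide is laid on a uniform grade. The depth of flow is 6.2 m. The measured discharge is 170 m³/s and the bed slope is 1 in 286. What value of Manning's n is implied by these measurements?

n = 0.031

Flow area A = b·y = 7.97 × 6.2 = 49.41 m². Wetted perimeter P = b + 2y = 7.97 + 2×6.2 = 20.37 m.
Hydraulic radius R = A/P = 49.41/20.37 = 2.426 m.
Rearranging Manning's equation: n = (1/Q) A R^(2/3) S^(1/2) = (1/170) × 49.41 × 2.426^(2/3) × √0.003497 = 0.031.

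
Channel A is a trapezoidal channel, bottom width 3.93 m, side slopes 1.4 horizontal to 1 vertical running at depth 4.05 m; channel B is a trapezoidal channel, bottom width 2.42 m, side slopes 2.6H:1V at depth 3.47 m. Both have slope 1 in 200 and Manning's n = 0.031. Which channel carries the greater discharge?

channel A

Channel A: With bottom width b = 3.93 m and side slope z = 1.4: A = (b + zy)y = (3.93 + 1.4×4.05)×4.05 = 38.88 m²; P = b + 2y√(1+z²) = 3.93 + 2×4.05×1.72 = 17.87 m. Hydraulic radius R = A/P = 38.88/17.87 = 2.176 m. Q_A = (1/0.031)·38.88·2.176^(2/3)·√0.005 = 148.9 m³/s.
Channel B: With bottom width b = 2.42 m and side slope z = 2.6: A = (b + zy)y = (2.42 + 2.6×3.47)×3.47 = 39.7 m²; P = b + 2y√(1+z²) = 2.42 + 2×3.47×2.786 = 21.75 m. Hydraulic radius R = A/P = 39.7/21.75 = 1.825 m. Q_B = (1/0.031)·39.7·1.825^(2/3)·√0.005 = 135.3 m³/s.
Q_A = 148.9 m³/s vs Q_B = 135.3 m³/s, so channel A carries more.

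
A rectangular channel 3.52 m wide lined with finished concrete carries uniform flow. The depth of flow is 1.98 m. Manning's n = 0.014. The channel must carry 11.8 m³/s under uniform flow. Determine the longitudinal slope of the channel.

Flow area A = b·y = 3.52 × 1.98 = 6.97 m². Wetted perimeter P = b + 2y = 3.52 + 2×1.98 = 7.48 m.
Hydraulic radius R = A/P = 6.97/7.48 = 0.9318 m.
From Manning's equation, S = [nQ / (1 A R^(2/3))]² = [0.014 × 11.8 / (1 × 6.97 × 0.9318^(2/3))]² = 0.000617.

S = 0.000617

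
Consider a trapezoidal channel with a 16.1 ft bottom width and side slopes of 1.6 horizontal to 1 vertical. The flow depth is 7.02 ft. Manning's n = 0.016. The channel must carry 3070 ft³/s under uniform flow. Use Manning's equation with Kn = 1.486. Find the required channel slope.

S = 0.00399

With bottom width b = 16.1 ft and side slope z = 1.6: A = (b + zy)y = (16.1 + 1.6×7.02)×7.02 = 191.9 ft²; P = b + 2y√(1+z²) = 16.1 + 2×7.02×1.887 = 42.59 ft.
Hydraulic radius R = A/P = 191.9/42.59 = 4.505 ft.
From Manning's equation, S = [nQ / (1.486 A R^(2/3))]² = [0.016 × 3070 / (1.486 × 191.9 × 4.505^(2/3))]² = 0.00399.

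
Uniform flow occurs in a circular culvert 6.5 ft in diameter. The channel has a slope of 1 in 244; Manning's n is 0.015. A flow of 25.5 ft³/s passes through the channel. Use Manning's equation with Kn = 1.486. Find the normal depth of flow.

y_n = 1.3 ft

Manning's equation rearranged: A R^(2/3) = nQ / (1.486·√S) = 0.015 × 25.5 / (1.486 × √0.004098) = 4.021.
Trying y = 0.913 ft: A R^(2/3) = 1.946 — low.
Trying y = 1.57 ft: A R^(2/3) = 5.867 — high.
Trying y = 1.3 ft: A R^(2/3) = 4.016 — close enough.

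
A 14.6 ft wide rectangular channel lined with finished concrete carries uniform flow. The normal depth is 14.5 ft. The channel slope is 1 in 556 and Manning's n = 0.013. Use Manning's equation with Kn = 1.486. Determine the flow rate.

Q = 2940 ft³/s

Flow area A = b·y = 14.6 × 14.5 = 211.7 ft². Wetted perimeter P = b + 2y = 14.6 + 2×14.5 = 43.6 ft.
Hydraulic radius R = A/P = 211.7/43.6 = 4.856 ft.
Manning's equation: Q = (1.486/n) A R^(2/3) S^(1/2) = (1.486/0.013) × 211.7 × 4.856^(2/3) × 0.001799^(1/2) = 2940 ft³/s.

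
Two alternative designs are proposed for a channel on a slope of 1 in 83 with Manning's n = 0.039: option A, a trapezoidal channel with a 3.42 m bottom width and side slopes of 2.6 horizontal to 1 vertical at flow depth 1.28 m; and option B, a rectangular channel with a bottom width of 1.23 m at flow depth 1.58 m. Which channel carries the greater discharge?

channel A

Channel A: With bottom width b = 3.42 m and side slope z = 2.6: A = (b + zy)y = (3.42 + 2.6×1.28)×1.28 = 8.637 m²; P = b + 2y√(1+z²) = 3.42 + 2×1.28×2.786 = 10.55 m. Hydraulic radius R = A/P = 8.637/10.55 = 0.8186 m. Q_A = (1/0.039)·8.637·0.8186^(2/3)·√0.01205 = 21.27 m³/s.
Channel B: Flow area A = b·y = 1.23 × 1.58 = 1.943 m². Wetted perimeter P = b + 2y = 1.23 + 2×1.58 = 4.39 m. Hydraulic radius R = A/P = 1.943/4.39 = 0.4427 m. Q_B = (1/0.039)·1.943·0.4427^(2/3)·√0.01205 = 3.177 m³/s.
Q_A = 21.27 m³/s vs Q_B = 3.177 m³/s, so channel A carries more.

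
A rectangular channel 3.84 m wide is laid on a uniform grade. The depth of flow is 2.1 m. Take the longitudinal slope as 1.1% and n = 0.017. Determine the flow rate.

Q = 49.8 m³/s

Flow area A = b·y = 3.84 × 2.1 = 8.064 m². Wetted perimeter P = b + 2y = 3.84 + 2×2.1 = 8.04 m.
Hydraulic radius R = A/P = 8.064/8.04 = 1.003 m.
Manning's equation: Q = (1/n) A R^(2/3) S^(1/2) = (1/0.017) × 8.064 × 1.003^(2/3) × 0.011^(1/2) = 49.8 m³/s.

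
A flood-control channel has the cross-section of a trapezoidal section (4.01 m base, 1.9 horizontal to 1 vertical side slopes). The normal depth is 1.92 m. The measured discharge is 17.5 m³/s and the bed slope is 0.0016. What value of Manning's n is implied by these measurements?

With bottom width b = 4.01 m and side slope z = 1.9: A = (b + zy)y = (4.01 + 1.9×1.92)×1.92 = 14.7 m²; P = b + 2y√(1+z²) = 4.01 + 2×1.92×2.147 = 12.25 m.
Hydraulic radius R = A/P = 14.7/12.25 = 1.2 m.
Rearranging Manning's equation: n = (1/Q) A R^(2/3) S^(1/2) = (1/17.5) × 14.7 × 1.2^(2/3) × √0.0016 = 0.0379.

n = 0.0379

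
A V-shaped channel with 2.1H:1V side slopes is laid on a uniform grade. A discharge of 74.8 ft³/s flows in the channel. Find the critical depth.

At critical depth, Q² T / (g A³) = 1, i.e. A³/T = Q²/g = 74.8²/32.2 = 173.8.
Trying y = 1.82 ft: A³/T = 44.03 — too small.
Trying y = 2.73 ft: A³/T = 334.4 — too large.
Trying y = 2.4 ft: A³/T = 175.6 — ≈ 173.8.

y_c = 2.4 ft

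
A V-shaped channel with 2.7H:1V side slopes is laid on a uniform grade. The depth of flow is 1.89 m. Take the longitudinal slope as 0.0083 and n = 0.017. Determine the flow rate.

Q = 47.7 m³/s

For a triangular section with side slope z = 2.7: A = zy² = 2.7×1.89² = 9.645 m²; P = 2y√(1+z²) = 2×1.89×2.879 = 10.88 m.
Hydraulic radius R = A/P = 9.645/10.88 = 0.8862 m.
Manning's equation: Q = (1/n) A R^(2/3) S^(1/2) = (1/0.017) × 9.645 × 0.8862^(2/3) × 0.0083^(1/2) = 47.7 m³/s.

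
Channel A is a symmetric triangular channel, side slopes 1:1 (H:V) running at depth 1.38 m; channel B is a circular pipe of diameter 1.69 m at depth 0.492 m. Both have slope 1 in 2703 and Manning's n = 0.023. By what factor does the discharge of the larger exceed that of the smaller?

Channel A: For a triangular section with side slope z = 1: A = zy² = 1×1.38² = 1.904 m²; P = 2y√(1+z²) = 2×1.38×1.414 = 3.903 m. Hydraulic radius R = A/P = 1.904/3.903 = 0.4879 m. Q_A = (1/0.023)·1.904·0.4879^(2/3)·√0.00037 = 0.987 m³/s.
Channel B: For a circular section of diameter D = 1.69 m at depth y = 0.492 m, the central angle is θ = 2 arccos(1 − 2y/D) = 2.28 rad. Then A = (D²/8)(θ − sin θ) = 0.5429 m² and P = Dθ/2 = 1.926 m. Hydraulic radius R = A/P = 0.5429/1.926 = 0.2818 m. Q_B = (1/0.023)·0.5429·0.2818^(2/3)·√0.00037 = 0.1951 m³/s.
The larger discharge is 0.987 m³/s and the smaller is 0.1951 m³/s; the ratio is 5.06.

5.06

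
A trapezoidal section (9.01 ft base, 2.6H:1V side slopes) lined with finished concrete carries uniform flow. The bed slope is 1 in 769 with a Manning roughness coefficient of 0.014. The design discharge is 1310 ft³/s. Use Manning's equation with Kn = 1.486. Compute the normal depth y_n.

Manning's equation rearranged: A R^(2/3) = nQ / (1.486·√S) = 0.014 × 1310 / (1.486 × √0.0013) = 342.3.
Try y = 6.81 ft: A R^(2/3) = 448.9 — high.
Try y = 4.85 ft: A R^(2/3) = 213.7 — low.
Try y = 6.03 ft: A R^(2/3) = 342.8 — matches.

y_n = 6.03 ft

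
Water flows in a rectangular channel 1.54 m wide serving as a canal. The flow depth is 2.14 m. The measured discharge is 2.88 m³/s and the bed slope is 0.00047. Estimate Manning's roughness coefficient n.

Flow area A = b·y = 1.54 × 2.14 = 3.296 m². Wetted perimeter P = b + 2y = 1.54 + 2×2.14 = 5.82 m.
Hydraulic radius R = A/P = 3.296/5.82 = 0.5663 m.
Rearranging Manning's equation: n = (1/Q) A R^(2/3) S^(1/2) = (1/2.88) × 3.296 × 0.5663^(2/3) × √0.00047 = 0.017.

n = 0.017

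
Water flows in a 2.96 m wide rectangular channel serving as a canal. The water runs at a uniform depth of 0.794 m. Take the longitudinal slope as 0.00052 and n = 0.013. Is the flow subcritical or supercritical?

subcritical

Flow area A = b·y = 2.96 × 0.794 = 2.35 m². Wetted perimeter P = b + 2y = 2.96 + 2×0.794 = 4.548 m.
Hydraulic radius R = A/P = 2.35/4.548 = 0.5168 m.
V = (1/n) R^(2/3) √S = (1/0.013) × 0.5168^(2/3) × √0.00052 = 1.13 m/s. Hydraulic depth D_h = A/T = 2.35/2.96 = 0.794 m.
Froude number Fr = V/√(g·D_h) = 1.13/√(9.81×0.794) = 0.405, which is less than 1, so the flow is subcritical.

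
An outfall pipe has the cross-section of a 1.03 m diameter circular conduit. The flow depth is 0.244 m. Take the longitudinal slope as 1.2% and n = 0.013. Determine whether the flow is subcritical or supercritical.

supercritical

For a circular section of diameter D = 1.03 m at depth y = 0.244 m, the central angle is θ = 2 arccos(1 − 2y/D) = 2.033 rad. Then A = (D²/8)(θ − sin θ) = 0.151 m² and P = Dθ/2 = 1.047 m.
Hydraulic radius R = A/P = 0.151/1.047 = 0.1442 m.
V = (1/n) R^(2/3) √S = (1/0.013) × 0.1442^(2/3) × √0.012 = 2.317 m/s. Hydraulic depth D_h = A/T = 0.151/0.8759 = 0.1724 m.
Froude number Fr = V/√(g·D_h) = 2.317/√(9.81×0.1724) = 1.78, which is greater than 1, so the flow is supercritical.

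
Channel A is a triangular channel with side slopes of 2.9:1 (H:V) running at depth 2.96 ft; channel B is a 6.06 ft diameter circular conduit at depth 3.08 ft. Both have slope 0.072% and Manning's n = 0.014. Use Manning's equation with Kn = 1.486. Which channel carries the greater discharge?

Channel A: For a triangular section with side slope z = 2.9: A = zy² = 2.9×2.96² = 25.41 ft²; P = 2y√(1+z²) = 2×2.96×3.068 = 18.16 ft. Hydraulic radius R = A/P = 25.41/18.16 = 1.399 ft. Q_A = (1.486/0.014)·25.41·1.399^(2/3)·√0.00072 = 90.53 ft³/s.
Channel B: For a circular section of diameter D = 6.06 ft at depth y = 3.08 ft, the central angle is θ = 2 arccos(1 − 2y/D) = 3.175 rad. Then A = (D²/8)(θ − sin θ) = 14.72 ft² and P = Dθ/2 = 9.619 ft. Hydraulic radius R = A/P = 14.72/9.619 = 1.531 ft. Q_B = (1.486/0.014)·14.72·1.531^(2/3)·√0.00072 = 55.7 ft³/s.
Q_A = 90.53 ft³/s vs Q_B = 55.7 ft³/s, so channel A carries more.

channel A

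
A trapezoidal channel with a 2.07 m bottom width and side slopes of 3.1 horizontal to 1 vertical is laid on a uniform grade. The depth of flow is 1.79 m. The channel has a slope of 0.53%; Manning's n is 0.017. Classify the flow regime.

With bottom width b = 2.07 m and side slope z = 3.1: A = (b + zy)y = (2.07 + 3.1×1.79)×1.79 = 13.64 m²; P = b + 2y√(1+z²) = 2.07 + 2×1.79×3.257 = 13.73 m.
Hydraulic radius R = A/P = 13.64/13.73 = 0.9932 m.
V = (1/n) R^(2/3) √S = (1/0.017) × 0.9932^(2/3) × √0.0053 = 4.263 m/s. Hydraulic depth D_h = A/T = 13.64/13.17 = 1.036 m.
Froude number Fr = V/√(g·D_h) = 4.263/√(9.81×1.036) = 1.34, which is greater than 1, so the flow is supercritical.

supercritical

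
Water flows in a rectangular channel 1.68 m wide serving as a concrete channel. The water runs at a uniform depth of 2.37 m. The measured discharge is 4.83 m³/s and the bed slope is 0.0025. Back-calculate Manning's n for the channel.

Flow area A = b·y = 1.68 × 2.37 = 3.982 m². Wetted perimeter P = b + 2y = 1.68 + 2×2.37 = 6.42 m.
Hydraulic radius R = A/P = 3.982/6.42 = 0.6202 m.
Rearranging Manning's equation: n = (1/Q) A R^(2/3) S^(1/2) = (1/4.83) × 3.982 × 0.6202^(2/3) × √0.0025 = 0.03.

n = 0.03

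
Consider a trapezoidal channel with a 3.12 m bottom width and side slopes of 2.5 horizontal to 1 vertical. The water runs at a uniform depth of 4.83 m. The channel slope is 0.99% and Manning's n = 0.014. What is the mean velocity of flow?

With bottom width b = 3.12 m and side slope z = 2.5: A = (b + zy)y = (3.12 + 2.5×4.83)×4.83 = 73.39 m²; P = b + 2y√(1+z²) = 3.12 + 2×4.83×2.693 = 29.13 m.
Hydraulic radius R = A/P = 73.39/29.13 = 2.519 m.
From Manning's equation, V = (1/n) R^(2/3) S^(1/2) = (1/0.014) × 2.519^(2/3) × 0.0099^(1/2) = 13.2 m/s.

V = 13.2 m/s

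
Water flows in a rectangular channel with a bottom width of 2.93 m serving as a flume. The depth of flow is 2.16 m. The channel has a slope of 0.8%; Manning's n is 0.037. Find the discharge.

Q = 14 m³/s

Flow area A = b·y = 2.93 × 2.16 = 6.329 m². Wetted perimeter P = b + 2y = 2.93 + 2×2.16 = 7.25 m.
Hydraulic radius R = A/P = 6.329/7.25 = 0.8729 m.
Manning's equation: Q = (1/n) A R^(2/3) S^(1/2) = (1/0.037) × 6.329 × 0.8729^(2/3) × 0.008^(1/2) = 14 m³/s.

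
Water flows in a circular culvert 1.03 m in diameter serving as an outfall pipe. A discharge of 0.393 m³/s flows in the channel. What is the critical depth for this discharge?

At critical depth, Q² T / (g A³) = 1, i.e. A³/T = Q²/g = 0.393²/9.81 = 0.01574.
At y = 0.433 m: A³/T = 0.03615 — high.
At y = 0.349 m: A³/T = 0.01577 — matches.

y_c = 0.349 m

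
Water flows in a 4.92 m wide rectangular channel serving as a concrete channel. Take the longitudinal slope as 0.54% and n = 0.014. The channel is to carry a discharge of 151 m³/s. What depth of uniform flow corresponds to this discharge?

Manning's equation rearranged: A R^(2/3) = nQ / (1·√S) = 0.014 × 151 / (√0.0054) = 28.77.
At y = 3.6 m: A R^(2/3) = 22.81 — low.
At y = 4.33 m: A R^(2/3) = 28.76 — close enough.

y_n = 4.33 m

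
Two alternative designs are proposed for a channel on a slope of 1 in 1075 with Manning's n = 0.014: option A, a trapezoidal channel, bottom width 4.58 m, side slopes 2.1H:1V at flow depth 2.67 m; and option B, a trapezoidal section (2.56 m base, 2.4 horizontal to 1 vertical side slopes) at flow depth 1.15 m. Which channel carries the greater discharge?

channel A

Channel A: With bottom width b = 4.58 m and side slope z = 2.1: A = (b + zy)y = (4.58 + 2.1×2.67)×2.67 = 27.2 m²; P = b + 2y√(1+z²) = 4.58 + 2×2.67×2.326 = 17 m. Hydraulic radius R = A/P = 27.2/17 = 1.6 m. Q_A = (1/0.014)·27.2·1.6^(2/3)·√0.0009302 = 81.06 m³/s.
Channel B: With bottom width b = 2.56 m and side slope z = 2.4: A = (b + zy)y = (2.56 + 2.4×1.15)×1.15 = 6.118 m²; P = b + 2y√(1+z²) = 2.56 + 2×1.15×2.6 = 8.54 m. Hydraulic radius R = A/P = 6.118/8.54 = 0.7164 m. Q_B = (1/0.014)·6.118·0.7164^(2/3)·√0.0009302 = 10.67 m³/s.
Q_A = 81.06 m³/s vs Q_B = 10.67 m³/s, so channel A carries more.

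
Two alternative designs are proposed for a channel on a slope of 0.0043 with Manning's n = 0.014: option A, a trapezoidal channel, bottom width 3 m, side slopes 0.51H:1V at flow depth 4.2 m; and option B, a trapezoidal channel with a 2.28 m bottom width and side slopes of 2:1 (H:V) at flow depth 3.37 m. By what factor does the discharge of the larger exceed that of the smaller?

1.42

Channel A: With bottom width b = 3 m and side slope z = 0.51: A = (b + zy)y = (3 + 0.51×4.2)×4.2 = 21.6 m²; P = b + 2y√(1+z²) = 3 + 2×4.2×1.123 = 12.43 m. Hydraulic radius R = A/P = 21.6/12.43 = 1.738 m. Q_A = (1/0.014)·21.6·1.738^(2/3)·√0.0043 = 146.2 m³/s.
Channel B: With bottom width b = 2.28 m and side slope z = 2: A = (b + zy)y = (2.28 + 2×3.37)×3.37 = 30.4 m²; P = b + 2y√(1+z²) = 2.28 + 2×3.37×2.236 = 17.35 m. Hydraulic radius R = A/P = 30.4/17.35 = 1.752 m. Q_B = (1/0.014)·30.4·1.752^(2/3)·√0.0043 = 206.9 m³/s.
The larger discharge is 206.9 m³/s and the smaller is 146.2 m³/s; the ratio is 1.42.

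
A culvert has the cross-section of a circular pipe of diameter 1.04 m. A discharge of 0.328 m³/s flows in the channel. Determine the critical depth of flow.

y_c = 0.317 m

At critical depth, Q² T / (g A³) = 1, i.e. A³/T = Q²/g = 0.328²/9.81 = 0.01097.
At y = 0.225 m: A³/T = 0.002892 — too small.
At y = 0.37 m: A³/T = 0.01997 — too large.
At y = 0.317 m: A³/T = 0.01099 — close enough.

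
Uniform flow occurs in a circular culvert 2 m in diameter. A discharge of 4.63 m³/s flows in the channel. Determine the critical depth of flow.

At critical depth, Q² T / (g A³) = 1, i.e. A³/T = Q²/g = 4.63²/9.81 = 2.185.
Try y = 1.29 m: A³/T = 5.139 — too large.
Try y = 0.823 m: A³/T = 0.9194 — too small.
Try y = 1.03 m: A³/T = 2.169 — close enough.

y_c = 1.03 m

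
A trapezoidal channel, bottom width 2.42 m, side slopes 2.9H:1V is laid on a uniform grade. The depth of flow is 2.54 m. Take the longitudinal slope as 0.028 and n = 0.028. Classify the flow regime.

supercritical

With bottom width b = 2.42 m and side slope z = 2.9: A = (b + zy)y = (2.42 + 2.9×2.54)×2.54 = 24.86 m²; P = b + 2y√(1+z²) = 2.42 + 2×2.54×3.068 = 18 m.
Hydraulic radius R = A/P = 24.86/18 = 1.381 m.
V = (1/n) R^(2/3) √S = (1/0.028) × 1.381^(2/3) × √0.028 = 7.41 m/s. Hydraulic depth D_h = A/T = 24.86/17.15 = 1.449 m.
Froude number Fr = V/√(g·D_h) = 7.41/√(9.81×1.449) = 1.97, which is greater than 1, so the flow is supercritical.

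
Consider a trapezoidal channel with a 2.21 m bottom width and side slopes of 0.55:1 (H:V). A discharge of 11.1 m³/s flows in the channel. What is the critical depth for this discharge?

At critical depth, Q² T / (g A³) = 1, i.e. A³/T = Q²/g = 11.1²/9.81 = 12.56.
Try y = 1.41 m: A³/T = 19.83 — too large.
Try y = 0.914 m: A³/T = 4.74 — too small.
Try y = 1.23 m: A³/T = 12.56 — matches.

y_c = 1.23 m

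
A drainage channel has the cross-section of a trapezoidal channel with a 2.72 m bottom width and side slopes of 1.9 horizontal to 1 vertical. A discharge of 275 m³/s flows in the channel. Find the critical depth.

At critical depth, Q² T / (g A³) = 1, i.e. A³/T = Q²/g = 275²/9.81 = 7709.
At y = 3.96 m: A³/T = 3757 — too small.
At y = 4.66 m: A³/T = 7680 — close enough.

y_c = 4.66 m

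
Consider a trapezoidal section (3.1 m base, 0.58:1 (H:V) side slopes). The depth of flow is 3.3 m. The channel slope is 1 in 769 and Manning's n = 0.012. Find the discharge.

With bottom width b = 3.1 m and side slope z = 0.58: A = (b + zy)y = (3.1 + 0.58×3.3)×3.3 = 16.55 m²; P = b + 2y√(1+z²) = 3.1 + 2×3.3×1.156 = 10.73 m.
Hydraulic radius R = A/P = 16.55/10.73 = 1.542 m.
Manning's equation: Q = (1/n) A R^(2/3) S^(1/2) = (1/0.012) × 16.55 × 1.542^(2/3) × 0.0013^(1/2) = 66.4 m³/s.

Q = 66.4 m³/s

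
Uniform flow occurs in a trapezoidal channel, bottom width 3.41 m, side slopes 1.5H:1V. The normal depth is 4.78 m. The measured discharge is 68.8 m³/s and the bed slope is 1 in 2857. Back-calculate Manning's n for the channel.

With bottom width b = 3.41 m and side slope z = 1.5: A = (b + zy)y = (3.41 + 1.5×4.78)×4.78 = 50.57 m²; P = b + 2y√(1+z²) = 3.41 + 2×4.78×1.803 = 20.64 m.
Hydraulic radius R = A/P = 50.57/20.64 = 2.45 m.
Rearranging Manning's equation: n = (1/Q) A R^(2/3) S^(1/2) = (1/68.8) × 50.57 × 2.45^(2/3) × √0.00035 = 0.025.

n = 0.025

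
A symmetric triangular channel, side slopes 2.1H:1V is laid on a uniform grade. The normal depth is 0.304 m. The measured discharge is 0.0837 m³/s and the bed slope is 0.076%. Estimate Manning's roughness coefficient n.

For a triangular section with side slope z = 2.1: A = zy² = 2.1×0.304² = 0.1941 m²; P = 2y√(1+z²) = 2×0.304×2.326 = 1.414 m.
Hydraulic radius R = A/P = 0.1941/1.414 = 0.1372 m.
Rearranging Manning's equation: n = (1/Q) A R^(2/3) S^(1/2) = (1/0.0837) × 0.1941 × 0.1372^(2/3) × √0.00076 = 0.017.

n = 0.017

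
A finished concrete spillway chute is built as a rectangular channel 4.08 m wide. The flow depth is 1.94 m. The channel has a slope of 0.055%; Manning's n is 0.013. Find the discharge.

Flow area A = b·y = 4.08 × 1.94 = 7.915 m². Wetted perimeter P = b + 2y = 4.08 + 2×1.94 = 7.96 m.
Hydraulic radius R = A/P = 7.915/7.96 = 0.9944 m.
Manning's equation: Q = (1/n) A R^(2/3) S^(1/2) = (1/0.013) × 7.915 × 0.9944^(2/3) × 0.00055^(1/2) = 14.2 m³/s.

Q = 14.2 m³/s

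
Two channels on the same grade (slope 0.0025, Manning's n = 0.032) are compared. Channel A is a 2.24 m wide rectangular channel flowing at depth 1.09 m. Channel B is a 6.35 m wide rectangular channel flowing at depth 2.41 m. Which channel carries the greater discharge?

Channel A: Flow area A = b·y = 2.24 × 1.09 = 2.442 m². Wetted perimeter P = b + 2y = 2.24 + 2×1.09 = 4.42 m. Hydraulic radius R = A/P = 2.442/4.42 = 0.5524 m. Q_A = (1/0.032)·2.442·0.5524^(2/3)·√0.0025 = 2.568 m³/s.
Channel B: Flow area A = b·y = 6.35 × 2.41 = 15.3 m². Wetted perimeter P = b + 2y = 6.35 + 2×2.41 = 11.17 m. Hydraulic radius R = A/P = 15.3/11.17 = 1.37 m. Q_B = (1/0.032)·15.3·1.37^(2/3)·√0.0025 = 29.5 m³/s.
Q_A = 2.568 m³/s vs Q_B = 29.5 m³/s, so channel B carries more.

channel B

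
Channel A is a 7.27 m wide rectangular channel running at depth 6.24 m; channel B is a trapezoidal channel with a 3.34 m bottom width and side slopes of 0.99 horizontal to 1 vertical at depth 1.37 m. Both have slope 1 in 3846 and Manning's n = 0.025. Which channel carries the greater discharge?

Channel A: Flow area A = b·y = 7.27 × 6.24 = 45.36 m². Wetted perimeter P = b + 2y = 7.27 + 2×6.24 = 19.75 m. Hydraulic radius R = A/P = 45.36/19.75 = 2.297 m. Q_A = (1/0.025)·45.36·2.297^(2/3)·√0.00026 = 50.94 m³/s.
Channel B: With bottom width b = 3.34 m and side slope z = 0.99: A = (b + zy)y = (3.34 + 0.99×1.37)×1.37 = 6.434 m²; P = b + 2y√(1+z²) = 3.34 + 2×1.37×1.407 = 7.196 m. Hydraulic radius R = A/P = 6.434/7.196 = 0.8941 m. Q_B = (1/0.025)·6.434·0.8941^(2/3)·√0.00026 = 3.852 m³/s.
Q_A = 50.94 m³/s vs Q_B = 3.852 m³/s, so channel A carries more.

channel A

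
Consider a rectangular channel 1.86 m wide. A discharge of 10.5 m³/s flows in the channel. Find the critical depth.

For a rectangular channel, critical depth y_c = (q²/g)^(1/3) where q = Q/b = 10.5/1.86 = 5.645 m²/s.
So y_c = (5.645²/9.81)^(1/3) = 1.48 m.

y_c = 1.48 m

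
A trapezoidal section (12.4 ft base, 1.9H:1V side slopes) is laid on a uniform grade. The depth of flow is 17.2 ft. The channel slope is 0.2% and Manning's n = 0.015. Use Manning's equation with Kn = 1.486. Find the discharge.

With bottom width b = 12.4 ft and side slope z = 1.9: A = (b + zy)y = (12.4 + 1.9×17.2)×17.2 = 775.4 ft²; P = b + 2y√(1+z²) = 12.4 + 2×17.2×2.147 = 86.26 ft.
Hydraulic radius R = A/P = 775.4/86.26 = 8.989 ft.
Manning's equation: Q = (1.486/n) A R^(2/3) S^(1/2) = (1.486/0.015) × 775.4 × 8.989^(2/3) × 0.002^(1/2) = 14900 ft³/s.

Q = 14900 ft³/s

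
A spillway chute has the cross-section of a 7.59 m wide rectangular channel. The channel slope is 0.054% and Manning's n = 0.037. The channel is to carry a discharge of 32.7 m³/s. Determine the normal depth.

Manning's equation rearranged: A R^(2/3) = nQ / (1·√S) = 0.037 × 32.7 / (√0.00054) = 52.07.
Trying y = 3.55 m: A R^(2/3) = 40.37 — low.
Trying y = 4.89 m: A R^(2/3) = 61.57 — high.
Trying y = 4.3 m: A R^(2/3) = 52.08 — close enough.

y_n = 4.3 m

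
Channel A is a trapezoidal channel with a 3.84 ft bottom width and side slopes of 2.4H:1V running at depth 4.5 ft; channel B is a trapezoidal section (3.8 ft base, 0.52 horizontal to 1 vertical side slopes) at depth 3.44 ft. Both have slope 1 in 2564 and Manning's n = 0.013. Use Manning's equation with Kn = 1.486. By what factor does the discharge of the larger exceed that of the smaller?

4.4

Channel A: With bottom width b = 3.84 ft and side slope z = 2.4: A = (b + zy)y = (3.84 + 2.4×4.5)×4.5 = 65.88 ft²; P = b + 2y√(1+z²) = 3.84 + 2×4.5×2.6 = 27.24 ft. Hydraulic radius R = A/P = 65.88/27.24 = 2.419 ft. Q_A = (1.486/0.013)·65.88·2.419^(2/3)·√0.00039 = 268 ft³/s.
Channel B: With bottom width b = 3.8 ft and side slope z = 0.52: A = (b + zy)y = (3.8 + 0.52×3.44)×3.44 = 19.23 ft²; P = b + 2y√(1+z²) = 3.8 + 2×3.44×1.127 = 11.55 ft. Hydraulic radius R = A/P = 19.23/11.55 = 1.664 ft. Q_B = (1.486/0.013)·19.23·1.664^(2/3)·√0.00039 = 60.94 ft³/s.
The larger discharge is 268 ft³/s and the smaller is 60.94 ft³/s; the ratio is 4.4.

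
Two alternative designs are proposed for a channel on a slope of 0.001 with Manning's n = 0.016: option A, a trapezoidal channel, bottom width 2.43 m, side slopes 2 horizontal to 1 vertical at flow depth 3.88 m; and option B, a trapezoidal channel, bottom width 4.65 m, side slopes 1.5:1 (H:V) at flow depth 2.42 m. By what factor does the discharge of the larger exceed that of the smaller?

2.39

Channel A: With bottom width b = 2.43 m and side slope z = 2: A = (b + zy)y = (2.43 + 2×3.88)×3.88 = 39.54 m²; P = b + 2y√(1+z²) = 2.43 + 2×3.88×2.236 = 19.78 m. Hydraulic radius R = A/P = 39.54/19.78 = 1.999 m. Q_A = (1/0.016)·39.54·1.999^(2/3)·√0.001 = 124 m³/s.
Channel B: With bottom width b = 4.65 m and side slope z = 1.5: A = (b + zy)y = (4.65 + 1.5×2.42)×2.42 = 20.04 m²; P = b + 2y√(1+z²) = 4.65 + 2×2.42×1.803 = 13.38 m. Hydraulic radius R = A/P = 20.04/13.38 = 1.498 m. Q_B = (1/0.016)·20.04·1.498^(2/3)·√0.001 = 51.85 m³/s.
The larger discharge is 124 m³/s and the smaller is 51.85 m³/s; the ratio is 2.39.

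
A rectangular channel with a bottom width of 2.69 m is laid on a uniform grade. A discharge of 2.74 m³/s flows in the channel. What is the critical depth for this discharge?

y_c = 0.473 m

For a rectangular channel, critical depth y_c = (q²/g)^(1/3) where q = Q/b = 2.74/2.69 = 1.019 m²/s.
So y_c = (1.019²/9.81)^(1/3) = 0.473 m.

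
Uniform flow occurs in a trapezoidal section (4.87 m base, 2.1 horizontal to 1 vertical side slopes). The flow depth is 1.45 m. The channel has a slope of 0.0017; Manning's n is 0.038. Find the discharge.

Q = 12.4 m³/s

With bottom width b = 4.87 m and side slope z = 2.1: A = (b + zy)y = (4.87 + 2.1×1.45)×1.45 = 11.48 m²; P = b + 2y√(1+z²) = 4.87 + 2×1.45×2.326 = 11.62 m.
Hydraulic radius R = A/P = 11.48/11.62 = 0.9881 m.
Manning's equation: Q = (1/n) A R^(2/3) S^(1/2) = (1/0.038) × 11.48 × 0.9881^(2/3) × 0.0017^(1/2) = 12.4 m³/s.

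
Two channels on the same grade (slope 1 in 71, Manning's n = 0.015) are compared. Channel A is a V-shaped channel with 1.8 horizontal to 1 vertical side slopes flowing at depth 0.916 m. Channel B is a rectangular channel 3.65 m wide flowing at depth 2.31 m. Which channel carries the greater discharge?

channel B

Channel A: For a triangular section with side slope z = 1.8: A = zy² = 1.8×0.916² = 1.51 m²; P = 2y√(1+z²) = 2×0.916×2.059 = 3.772 m. Hydraulic radius R = A/P = 1.51/3.772 = 0.4004 m. Q_A = (1/0.015)·1.51·0.4004^(2/3)·√0.01408 = 6.491 m³/s.
Channel B: Flow area A = b·y = 3.65 × 2.31 = 8.431 m². Wetted perimeter P = b + 2y = 3.65 + 2×2.31 = 8.27 m. Hydraulic radius R = A/P = 8.431/8.27 = 1.02 m. Q_B = (1/0.015)·8.431·1.02^(2/3)·√0.01408 = 67.57 m³/s.
Q_A = 6.491 m³/s vs Q_B = 67.57 m³/s, so channel B carries more.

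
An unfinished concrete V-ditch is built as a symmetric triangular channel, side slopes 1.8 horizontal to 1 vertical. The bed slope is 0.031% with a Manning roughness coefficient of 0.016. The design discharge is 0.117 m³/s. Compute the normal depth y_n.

y_n = 0.426 m

Manning's equation rearranged: A R^(2/3) = nQ / (1·√S) = 0.016 × 0.117 / (√0.00031) = 0.1063.
At y = 0.53 m: A R^(2/3) = 0.1907 — too large.
At y = 0.319 m: A R^(2/3) = 0.04925 — too small.
At y = 0.426 m: A R^(2/3) = 0.1065 — matches.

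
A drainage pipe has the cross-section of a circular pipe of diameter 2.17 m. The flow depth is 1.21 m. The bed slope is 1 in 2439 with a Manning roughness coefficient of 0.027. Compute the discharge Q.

For a circular section of diameter D = 2.17 m at depth y = 1.21 m, the central angle is θ = 2 arccos(1 − 2y/D) = 3.373 rad. Then A = (D²/8)(θ − sin θ) = 2.12 m² and P = Dθ/2 = 3.659 m.
Hydraulic radius R = A/P = 2.12/3.659 = 0.5793 m.
Manning's equation: Q = (1/n) A R^(2/3) S^(1/2) = (1/0.027) × 2.12 × 0.5793^(2/3) × 0.00041^(1/2) = 1.1 m³/s.

Q = 1.1 m³/s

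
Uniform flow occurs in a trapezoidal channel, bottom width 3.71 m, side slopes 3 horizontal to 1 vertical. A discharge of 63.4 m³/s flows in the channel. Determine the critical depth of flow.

At critical depth, Q² T / (g A³) = 1, i.e. A³/T = Q²/g = 63.4²/9.81 = 409.7.
Try y = 1.67 m: A³/T = 224.9 — too small.
Try y = 2.13 m: A³/T = 603.8 — too large.
Try y = 1.94 m: A³/T = 411.7 — ≈ 409.7.

y_c = 1.94 m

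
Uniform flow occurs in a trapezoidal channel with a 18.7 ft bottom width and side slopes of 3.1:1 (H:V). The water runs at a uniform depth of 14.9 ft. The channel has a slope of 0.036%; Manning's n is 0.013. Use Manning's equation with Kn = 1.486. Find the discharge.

With bottom width b = 18.7 ft and side slope z = 3.1: A = (b + zy)y = (18.7 + 3.1×14.9)×14.9 = 966.9 ft²; P = b + 2y√(1+z²) = 18.7 + 2×14.9×3.257 = 115.8 ft.
Hydraulic radius R = A/P = 966.9/115.8 = 8.352 ft.
Manning's equation: Q = (1.486/n) A R^(2/3) S^(1/2) = (1.486/0.013) × 966.9 × 8.352^(2/3) × 0.00036^(1/2) = 8630 ft³/s.

Q = 8630 ft³/s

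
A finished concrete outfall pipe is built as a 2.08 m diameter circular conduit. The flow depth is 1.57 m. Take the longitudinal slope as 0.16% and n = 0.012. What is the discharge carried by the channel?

Q = 6.73 m³/s

For a circular section of diameter D = 2.08 m at depth y = 1.57 m, the central angle is θ = 2 arccos(1 − 2y/D) = 4.211 rad. Then A = (D²/8)(θ − sin θ) = 2.752 m² and P = Dθ/2 = 4.38 m.
Hydraulic radius R = A/P = 2.752/4.38 = 0.6283 m.
Manning's equation: Q = (1/n) A R^(2/3) S^(1/2) = (1/0.012) × 2.752 × 0.6283^(2/3) × 0.0016^(1/2) = 6.73 m³/s.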